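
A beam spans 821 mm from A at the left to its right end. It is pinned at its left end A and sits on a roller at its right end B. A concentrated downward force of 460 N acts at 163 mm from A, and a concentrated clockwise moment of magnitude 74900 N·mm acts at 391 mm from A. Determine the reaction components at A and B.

ΣM about A: B_y·821 − 460·163 − 74900 = 0 → B_y = 149880/821 = 182.558 ≈ 182.6 N.
ΣF_y = 0: A_y + 182.558 − 460 = 0 → A_y = 277.4 N.
ΣF_x = 0: no horizontal applied forces, so A_x = 0.

A_x = 0, A_y = 277.4 N, B_y = 182.6 N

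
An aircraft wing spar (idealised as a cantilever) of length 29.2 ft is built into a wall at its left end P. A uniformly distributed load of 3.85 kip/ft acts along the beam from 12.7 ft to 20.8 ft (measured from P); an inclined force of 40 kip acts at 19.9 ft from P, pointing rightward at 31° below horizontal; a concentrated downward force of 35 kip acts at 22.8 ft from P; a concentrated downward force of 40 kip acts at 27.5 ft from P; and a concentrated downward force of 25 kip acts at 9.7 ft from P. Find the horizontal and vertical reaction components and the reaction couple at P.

Resultant of the distributed load: 3.85 × 8.1 = 31.185 kip at 16.75 ft from P.
ΣF_x = 0: P_x + 40·cos31° = 0 → P_x = -34.29 kip.
ΣF_y = 0: P_y − 3.85·8.1 − 40·sin31° − 35 − 40 − 25 = 0 → P_y = 151.8 kip.
ΣM about P: M_P − (3.85·8.1)·16.75 − 40·sin31°·19.9 − 35·22.8 − 40·27.5 − 25·9.7 = 0 → M_P = 3073 kip·ft.

P_x = -34.29 kip, P_y = 151.8 kip, M_P = 3073 kip·ft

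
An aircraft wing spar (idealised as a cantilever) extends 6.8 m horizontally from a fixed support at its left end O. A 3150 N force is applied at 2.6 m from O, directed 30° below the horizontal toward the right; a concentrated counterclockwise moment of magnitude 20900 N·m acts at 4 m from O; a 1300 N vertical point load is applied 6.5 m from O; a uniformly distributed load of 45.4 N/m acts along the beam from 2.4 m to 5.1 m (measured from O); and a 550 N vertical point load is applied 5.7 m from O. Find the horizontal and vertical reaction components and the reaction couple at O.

O_x = -2728 N, O_y = 3548 N, M_O = -4760 N·m

Resultant of the distributed load: 45.4 × 2.7 = 122.58 N at 3.75 m from O.
ΣF_x = 0: O_x + 3150·cos30° = 0 → O_x = -2728 N.
ΣF_y = 0: O_y − 3150·sin30° − 1300 − 45.4·2.7 − 550 = 0 → O_y = 3548 N.
ΣM about O: M_O − 3150·sin30°·2.6 + 20900 − 1300·6.5 − (45.4·2.7)·3.75 − 550·5.7 = 0 → M_O = -4760 N·m.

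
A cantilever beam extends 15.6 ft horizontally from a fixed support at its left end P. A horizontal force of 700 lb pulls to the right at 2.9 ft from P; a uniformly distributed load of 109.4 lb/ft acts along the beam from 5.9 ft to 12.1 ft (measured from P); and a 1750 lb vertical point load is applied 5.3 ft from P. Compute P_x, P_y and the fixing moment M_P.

P_x = -700.0 lb, P_y = 2428 lb, M_P = 15380 lb·ft

Resultant of the distributed load: 109.4 × 6.2 = 678.28 lb at 9 ft from P.
ΣF_x = 0: P_x + 700 = 0 → P_x = -700.0 lb.
ΣF_y = 0: P_y − 109.4·6.2 − 1750 = 0 → P_y = 2428 lb.
ΣM about P: M_P − (109.4·6.2)·9 − 1750·5.3 = 0 → M_P = 15380 lb·ft.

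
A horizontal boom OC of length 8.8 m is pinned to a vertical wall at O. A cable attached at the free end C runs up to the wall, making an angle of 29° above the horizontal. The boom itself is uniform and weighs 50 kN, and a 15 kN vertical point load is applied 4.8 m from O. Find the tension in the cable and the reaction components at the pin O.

T = 68.44 kN, O_x = 59.86 kN, O_y = 31.82 kN

ΣM about O: T·sin29°·8.8 − 50·4.4 − 15·4.8 = 0 → T = 292/(8.8·0.48481) = 68.4429 ≈ 68.44 kN.
ΣF_x = 0: O_x − T·cos29° = 0 → O_x = 68.4429 × 0.87462 = 59.86 kN.
ΣF_y = 0: O_y + T·sin29° − 50 − 15 = 0 → O_y = 65 − 68.4429 × 0.48481 = 31.82 kN.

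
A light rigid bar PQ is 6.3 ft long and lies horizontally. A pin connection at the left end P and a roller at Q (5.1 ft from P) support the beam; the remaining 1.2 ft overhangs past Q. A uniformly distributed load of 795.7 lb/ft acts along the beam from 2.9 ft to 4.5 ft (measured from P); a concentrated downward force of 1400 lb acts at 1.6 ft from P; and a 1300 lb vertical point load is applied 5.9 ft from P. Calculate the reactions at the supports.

P_x = 0, P_y = 1106 lb, Q_y = 2867 lb

Resultant of the distributed load: 795.7 × 1.6 = 1273.12 lb at 3.7 ft from P.
ΣM about P: Q_y·5.1 − (795.7·1.6)·3.7 − 1400·1.6 − 1300·5.9 = 0 → Q_y = 14620.544/5.1 = 2866.77 ≈ 2867 lb.
ΣF_y = 0: P_y + 2866.77 − 795.7·1.6 − 1400 − 1300 = 0 → P_y = 1106 lb.
ΣF_x = 0: no horizontal applied forces, so P_x = 0.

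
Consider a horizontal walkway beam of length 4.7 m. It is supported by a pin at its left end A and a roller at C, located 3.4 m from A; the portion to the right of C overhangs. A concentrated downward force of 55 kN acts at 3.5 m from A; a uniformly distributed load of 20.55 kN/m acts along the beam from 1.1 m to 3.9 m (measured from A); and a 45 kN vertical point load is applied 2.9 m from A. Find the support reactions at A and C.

Resultant of the distributed load: 20.55 × 2.8 = 57.54 kN at 2.5 m from A.
ΣM about A: C_y·3.4 − 55·3.5 − (20.55·2.8)·2.5 − 45·2.9 = 0 → C_y = 466.85/3.4 = 137.309 ≈ 137.3 kN.
ΣF_y = 0: A_y + 137.309 − 55 − 20.55·2.8 − 45 = 0 → A_y = 20.23 kN.
ΣF_x = 0: no horizontal applied forces, so A_x = 0.

A_x = 0, A_y = 20.23 kN, C_y = 137.3 kN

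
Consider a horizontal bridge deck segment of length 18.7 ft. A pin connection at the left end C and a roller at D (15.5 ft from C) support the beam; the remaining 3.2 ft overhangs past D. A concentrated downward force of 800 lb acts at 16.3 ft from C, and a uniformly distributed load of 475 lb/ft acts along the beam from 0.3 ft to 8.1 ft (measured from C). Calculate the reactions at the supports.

C_x = 0, C_y = 2660 lb, D_y = 1845 lb

Resultant of the distributed load: 475 × 7.8 = 3705 lb at 4.2 ft from C.
Taking moments about C: D_y·15.5 − 800·16.3 − (475·7.8)·4.2 = 0 → D_y = 28601/15.5 = 1845.23 ≈ 1845 lb.
ΣF_y = 0: C_y + 1845.23 − 800 − 475·7.8 = 0 → C_y = 2660 lb.
ΣF_x = 0: no horizontal applied forces, so C_x = 0.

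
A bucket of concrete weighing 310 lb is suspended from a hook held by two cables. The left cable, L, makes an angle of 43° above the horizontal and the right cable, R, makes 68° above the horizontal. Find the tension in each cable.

ΣF_x = 0: −T_L·cos43° + T_R·cos68° = 0 → T_R = 1.95232·T_L.
ΣF_y = 0: T_L·sin43° + T_R·sin68° = 310.
Substitute: T_L·(0.681998 + 1.95232·0.927184) = 310 → T_L = 124.39 ≈ 124.4 lb.
Then T_R = 1.95232 × 124.39 = 242.8 lb.

T_L = 124.4 lb, T_R = 242.8 lb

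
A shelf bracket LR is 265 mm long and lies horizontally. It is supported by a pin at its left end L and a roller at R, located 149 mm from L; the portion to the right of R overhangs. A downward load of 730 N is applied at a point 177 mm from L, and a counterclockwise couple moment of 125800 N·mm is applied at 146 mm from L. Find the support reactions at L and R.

Taking moments about L: R_y·149 − 730·177 + 125800 = 0 → R_y = 3410/149 = 22.8859 ≈ 22.89 N.
ΣF_y = 0: L_y + 22.8859 − 730 = 0 → L_y = 707.1 N.
ΣF_x = 0: no horizontal applied forces, so L_x = 0.

L_x = 0, L_y = 707.1 N, R_y = 22.89 N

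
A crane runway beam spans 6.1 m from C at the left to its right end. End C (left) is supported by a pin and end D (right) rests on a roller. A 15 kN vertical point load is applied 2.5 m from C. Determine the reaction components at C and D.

Taking moments about C: D_y·6.1 − 15·2.5 = 0 → D_y = 37.5/6.1 = 6.14754 ≈ 6.148 kN.
ΣF_y = 0: C_y + 6.14754 − 15 = 0 → C_y = 8.852 kN.
ΣF_x = 0: no horizontal applied forces, so C_x = 0.

C_x = 0, C_y = 8.852 kN, D_y = 6.148 kN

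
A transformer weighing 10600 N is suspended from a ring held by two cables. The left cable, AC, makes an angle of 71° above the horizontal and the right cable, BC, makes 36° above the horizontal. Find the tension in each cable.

ΣF_x = 0: −T_AC·cos71° + T_BC·cos36° = 0 → T_BC = 0.402424·T_AC.
ΣF_y = 0: T_AC·sin71° + T_BC·sin36° = 10600.
Substitute: T_AC·(0.945519 + 0.402424·0.587785) = 10600 → T_AC = 8967.41 ≈ 8967 N.
Then T_BC = 0.402424 × 8967.41 = 3609 N.

T_AC = 8967 N, T_BC = 3609 N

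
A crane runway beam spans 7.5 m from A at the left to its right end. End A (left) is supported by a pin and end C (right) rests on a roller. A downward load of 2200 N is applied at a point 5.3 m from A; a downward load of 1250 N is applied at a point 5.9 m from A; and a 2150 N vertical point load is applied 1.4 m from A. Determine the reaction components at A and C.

Moments about A: C_y·7.5 − 2200·5.3 − 1250·5.9 − 2150·1.4 = 0 → C_y = 22045/7.5 = 2939.33 ≈ 2939 N.
ΣF_y = 0: A_y + 2939.33 − 2200 − 1250 − 2150 = 0 → A_y = 2661 N.
ΣF_x = 0: no horizontal applied forces, so A_x = 0.

A_x = 0, A_y = 2661 N, C_y = 2939 N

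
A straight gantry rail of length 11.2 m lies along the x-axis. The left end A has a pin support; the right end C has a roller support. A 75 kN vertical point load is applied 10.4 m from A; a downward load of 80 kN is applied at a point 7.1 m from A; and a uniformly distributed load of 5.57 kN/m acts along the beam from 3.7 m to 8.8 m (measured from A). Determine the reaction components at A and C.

A_x = 0, A_y = 47.20 kN, C_y = 136.2 kN

Resultant of the distributed load: 5.57 × 5.1 = 28.407 kN at 6.25 m from A.
Moments about A: C_y·11.2 − 75·10.4 − 80·7.1 − (5.57·5.1)·6.25 = 0 → C_y = 1525.54375/11.2 = 136.209 ≈ 136.2 kN.
ΣF_y = 0: A_y + 136.209 − 75 − 80 − 5.57·5.1 = 0 → A_y = 47.20 kN.
ΣF_x = 0: no horizontal applied forces, so A_x = 0.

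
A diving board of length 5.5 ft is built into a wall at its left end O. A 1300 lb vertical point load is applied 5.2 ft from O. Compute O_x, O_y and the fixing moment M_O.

ΣF_x = 0: O_x = 0.
ΣF_y = 0: O_y − 1300 = 0 → O_y = 1300 lb.
ΣM about O: M_O − 1300·5.2 = 0 → M_O = 6760 lb·ft.

O_x = 0, O_y = 1300 lb, M_O = 6760 lb·ft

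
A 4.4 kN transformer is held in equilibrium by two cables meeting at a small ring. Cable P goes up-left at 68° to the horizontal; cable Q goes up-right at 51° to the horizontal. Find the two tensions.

ΣF_x = 0: −T_P·cos68° + T_Q·cos51° = 0 → T_Q = 0.595256·T_P.
ΣF_y = 0: T_P·sin68° + T_Q·sin51° = 4.4.
Substitute: T_P·(0.927184 + 0.595256·0.777146) = 4.4 → T_P = 3.16596 ≈ 3.166 kN.
Then T_Q = 0.595256 × 3.16596 = 1.885 kN.

T_P = 3.166 kN, T_Q = 1.885 kN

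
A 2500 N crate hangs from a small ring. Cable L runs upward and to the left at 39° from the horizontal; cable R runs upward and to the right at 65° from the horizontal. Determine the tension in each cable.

ΣF_x = 0: −T_L·cos39° + T_R·cos65° = 0 → T_R = 1.83888·T_L.
ΣF_y = 0: T_L·sin39° + T_R·sin65° = 2500.
Substitute: T_L·(0.62932 + 1.83888·0.906308) = 2500 → T_L = 1088.89 ≈ 1089 N.
Then T_R = 1.83888 × 1088.89 = 2002 N.

T_L = 1089 N, T_R = 2002 N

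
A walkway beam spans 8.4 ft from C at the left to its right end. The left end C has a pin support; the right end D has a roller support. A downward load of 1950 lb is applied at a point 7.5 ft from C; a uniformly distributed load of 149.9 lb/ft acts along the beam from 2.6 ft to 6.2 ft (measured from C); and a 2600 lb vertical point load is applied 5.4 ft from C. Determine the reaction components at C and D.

C_x = 0, C_y = 1394 lb, D_y = 3695 lb

Resultant of the distributed load: 149.9 × 3.6 = 539.64 lb at 4.4 ft from C.
Taking moments about C: D_y·8.4 − 1950·7.5 − (149.9·3.6)·4.4 − 2600·5.4 = 0 → D_y = 31039.416/8.4 = 3695.17 ≈ 3695 lb.
ΣF_y = 0: C_y + 3695.17 − 1950 − 149.9·3.6 − 2600 = 0 → C_y = 1394 lb.
ΣF_x = 0: no horizontal applied forces, so C_x = 0.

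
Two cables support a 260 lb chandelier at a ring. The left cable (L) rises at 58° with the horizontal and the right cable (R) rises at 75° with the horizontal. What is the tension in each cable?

ΣF_x = 0: −T_L·cos58° + T_R·cos75° = 0 → T_R = 2.04745·T_L.
ΣF_y = 0: T_L·sin58° + T_R·sin75° = 260.
Substitute: T_L·(0.848048 + 2.04745·0.965926) = 260 → T_L = 92.0115 ≈ 92.01 lb.
Then T_R = 2.04745 × 92.0115 = 188.4 lb.

T_L = 92.01 lb, T_R = 188.4 lb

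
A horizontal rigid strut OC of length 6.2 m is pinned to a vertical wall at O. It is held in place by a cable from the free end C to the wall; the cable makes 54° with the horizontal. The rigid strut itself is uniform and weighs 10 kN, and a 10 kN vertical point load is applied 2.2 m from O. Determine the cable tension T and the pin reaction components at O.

ΣM about O: T·sin54°·6.2 − 10·3.1 − 10·2.2 = 0 → T = 53/(6.2·0.809017) = 10.5664 ≈ 10.57 kN.
ΣF_x = 0: O_x − T·cos54° = 0 → O_x = 10.5664 × 0.587785 = 6.211 kN.
ΣF_y = 0: O_y + T·sin54° − 10 − 10 = 0 → O_y = 20 − 10.5664 × 0.809017 = 11.45 kN.

T = 10.57 kN, O_x = 6.211 kN, O_y = 11.45 kN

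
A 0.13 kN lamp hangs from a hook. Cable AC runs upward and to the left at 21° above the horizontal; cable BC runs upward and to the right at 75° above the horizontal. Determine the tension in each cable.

ΣF_x = 0: −T_AC·cos21° + T_BC·cos75° = 0 → T_BC = 3.60708·T_AC.
ΣF_y = 0: T_AC·sin21° + T_BC·sin75° = 0.13.
Substitute: T_AC·(0.358368 + 3.60708·0.965926) = 0.13 → T_AC = 0.0338318 ≈ 0.03383 kN.
Then T_BC = 3.60708 × 0.0338318 = 0.1220 kN.

T_AC = 0.03383 kN, T_BC = 0.1220 kN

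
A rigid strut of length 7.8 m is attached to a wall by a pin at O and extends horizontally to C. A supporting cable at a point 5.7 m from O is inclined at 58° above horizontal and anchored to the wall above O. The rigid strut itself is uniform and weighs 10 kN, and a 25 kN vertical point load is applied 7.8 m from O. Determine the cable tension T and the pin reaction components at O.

T = 48.41 kN, O_x = 25.65 kN, O_y = -6.053 kN

ΣM about O: T·sin58°·5.7 − 10·3.9 − 25·7.8 = 0 → T = 234/(5.7·0.848048) = 48.4084 ≈ 48.41 kN.
ΣF_x = 0: O_x − T·cos58° = 0 → O_x = 48.4084 × 0.529919 = 25.65 kN.
ΣF_y = 0: O_y + T·sin58° − 10 − 25 = 0 → O_y = 35 − 48.4084 × 0.848048 = -6.053 kN.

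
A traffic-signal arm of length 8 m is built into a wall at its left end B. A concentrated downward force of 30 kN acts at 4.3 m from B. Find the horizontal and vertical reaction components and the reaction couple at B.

B_x = 0, B_y = 30.00 kN, M_B = 129.0 kN·m

ΣF_x = 0: B_x = 0.
ΣF_y = 0: B_y − 30 = 0 → B_y = 30.00 kN.
ΣM about B: M_B − 30·4.3 = 0 → M_B = 129.0 kN·m.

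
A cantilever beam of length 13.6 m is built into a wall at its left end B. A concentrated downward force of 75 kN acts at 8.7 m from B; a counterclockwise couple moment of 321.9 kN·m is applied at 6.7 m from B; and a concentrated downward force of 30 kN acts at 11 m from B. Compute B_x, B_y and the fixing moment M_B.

ΣF_x = 0: B_x = 0.
ΣF_y = 0: B_y − 75 − 30 = 0 → B_y = 105.0 kN.
ΣM about B: M_B − 75·8.7 + 321.9 − 30·11 = 0 → M_B = 660.6 kN·m.

B_x = 0, B_y = 105.0 kN, M_B = 660.6 kN·m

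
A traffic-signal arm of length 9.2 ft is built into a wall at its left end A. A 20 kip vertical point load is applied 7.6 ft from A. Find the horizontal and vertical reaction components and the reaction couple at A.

ΣF_x = 0: A_x = 0.
ΣF_y = 0: A_y − 20 = 0 → A_y = 20.00 kip.
ΣM about A: M_A − 20·7.6 = 0 → M_A = 152.0 kip·ft.

A_x = 0, A_y = 20.00 kip, M_A = 152.0 kip·ft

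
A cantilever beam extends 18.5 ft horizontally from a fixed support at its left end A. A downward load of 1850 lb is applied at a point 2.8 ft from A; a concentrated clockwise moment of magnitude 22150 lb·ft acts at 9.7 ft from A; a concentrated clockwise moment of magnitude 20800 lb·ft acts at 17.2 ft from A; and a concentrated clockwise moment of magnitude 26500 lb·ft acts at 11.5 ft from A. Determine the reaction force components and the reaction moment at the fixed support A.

ΣF_x = 0: A_x = 0.
ΣF_y = 0: A_y − 1850 = 0 → A_y = 1850 lb.
ΣM about A: M_A − 1850·2.8 − 22150 − 20800 − 26500 = 0 → M_A = 74630 lb·ft.

A_x = 0, A_y = 1850 lb, M_A = 74630 lb·ft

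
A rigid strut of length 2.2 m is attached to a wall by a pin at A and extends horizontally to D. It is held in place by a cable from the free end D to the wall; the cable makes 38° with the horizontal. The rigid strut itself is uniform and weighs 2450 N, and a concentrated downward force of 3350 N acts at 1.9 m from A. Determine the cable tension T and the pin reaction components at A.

ΣM about A: T·sin38°·2.2 − 2450·1.1 − 3350·1.9 = 0 → T = 9060/(2.2·0.615661) = 6689.04 ≈ 6689 N.
ΣF_x = 0: A_x − T·cos38° = 0 → A_x = 6689.04 × 0.788011 = 5271 N.
ΣF_y = 0: A_y + T·sin38° − 2450 − 3350 = 0 → A_y = 5800 − 6689.04 × 0.615661 = 1682 N.

T = 6689 N, A_x = 5271 N, A_y = 1682 N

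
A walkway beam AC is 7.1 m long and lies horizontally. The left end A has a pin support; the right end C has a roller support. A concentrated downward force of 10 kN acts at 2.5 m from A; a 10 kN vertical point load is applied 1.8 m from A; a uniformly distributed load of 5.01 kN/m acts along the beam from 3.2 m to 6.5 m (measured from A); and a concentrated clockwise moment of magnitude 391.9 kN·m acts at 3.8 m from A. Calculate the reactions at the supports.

A_x = 0, A_y = -36.01 kN, C_y = 72.55 kN

Resultant of the distributed load: 5.01 × 3.3 = 16.533 kN at 4.85 m from A.
ΣM about A: C_y·7.1 − 10·2.5 − 10·1.8 − (5.01·3.3)·4.85 − 391.9 = 0 → C_y = 515.08505/7.1 = 72.5472 ≈ 72.55 kN.
ΣF_y = 0: A_y + 72.5472 − 10 − 10 − 5.01·3.3 = 0 → A_y = -36.01 kN.
ΣF_x = 0: no horizontal applied forces, so A_x = 0.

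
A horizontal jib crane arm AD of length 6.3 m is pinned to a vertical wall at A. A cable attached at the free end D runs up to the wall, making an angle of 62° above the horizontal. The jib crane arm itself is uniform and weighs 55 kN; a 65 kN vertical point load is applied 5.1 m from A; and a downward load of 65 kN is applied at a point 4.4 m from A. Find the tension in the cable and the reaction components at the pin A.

T = 142.2 kN, A_x = 66.74 kN, A_y = 59.48 kN

ΣM about A: T·sin62°·6.3 − 55·3.15 − 65·5.1 − 65·4.4 = 0 → T = 790.75/(6.3·0.882948) = 142.155 ≈ 142.2 kN.
ΣF_x = 0: A_x − T·cos62° = 0 → A_x = 142.155 × 0.469472 = 66.74 kN.
ΣF_y = 0: A_y + T·sin62° − 55 − 65 − 65 = 0 → A_y = 185 − 142.155 × 0.882948 = 59.48 kN.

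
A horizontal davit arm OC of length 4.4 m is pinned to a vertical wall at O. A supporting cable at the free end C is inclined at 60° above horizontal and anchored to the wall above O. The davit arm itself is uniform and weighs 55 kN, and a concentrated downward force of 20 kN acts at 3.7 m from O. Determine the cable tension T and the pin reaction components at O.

ΣM about O: T·sin60°·4.4 − 55·2.2 − 20·3.7 = 0 → T = 195/(4.4·0.866025) = 51.1743 ≈ 51.17 kN.
ΣF_x = 0: O_x − T·cos60° = 0 → O_x = 51.1743 × 0.5 = 25.59 kN.
ΣF_y = 0: O_y + T·sin60° − 55 − 20 = 0 → O_y = 75 − 51.1743 × 0.866025 = 30.68 kN.

T = 51.17 kN, O_x = 25.59 kN, O_y = 30.68 kN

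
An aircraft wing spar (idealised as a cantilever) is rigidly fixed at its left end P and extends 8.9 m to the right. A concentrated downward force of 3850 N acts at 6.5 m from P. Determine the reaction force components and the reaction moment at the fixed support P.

ΣF_x = 0: P_x = 0.
ΣF_y = 0: P_y − 3850 = 0 → P_y = 3850 N.
ΣM about P: M_P − 3850·6.5 = 0 → M_P = 25020 N·m.

P_x = 0, P_y = 3850 N, M_P = 25020 N·m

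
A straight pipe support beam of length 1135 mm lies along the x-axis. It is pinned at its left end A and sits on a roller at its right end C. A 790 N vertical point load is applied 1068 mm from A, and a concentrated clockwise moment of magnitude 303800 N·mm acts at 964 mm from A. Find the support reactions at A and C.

Taking moments about A: C_y·1135 − 790·1068 − 303800 = 0 → C_y = 1147520/1135 = 1011.03 ≈ 1011 N.
ΣF_y = 0: A_y + 1011.03 − 790 = 0 → A_y = -221.0 N.
ΣF_x = 0: no horizontal applied forces, so A_x = 0.

A_x = 0, A_y = -221.0 N, C_y = 1011 N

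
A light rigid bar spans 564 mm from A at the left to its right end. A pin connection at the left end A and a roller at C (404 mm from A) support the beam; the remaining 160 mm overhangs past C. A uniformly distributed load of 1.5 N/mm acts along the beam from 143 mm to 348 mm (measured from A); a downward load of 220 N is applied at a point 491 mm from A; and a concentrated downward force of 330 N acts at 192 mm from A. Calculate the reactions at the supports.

Resultant of the distributed load: 1.5 × 205 = 307.5 N at 245.5 mm from A.
Taking moments about A: C_y·404 − (1.5·205)·245.5 − 220·491 − 330·192 = 0 → C_y = 246871.25/404 = 611.067 ≈ 611.1 N.
ΣF_y = 0: A_y + 611.067 − 1.5·205 − 220 − 330 = 0 → A_y = 246.4 N.
ΣF_x = 0: no horizontal applied forces, so A_x = 0.

A_x = 0, A_y = 246.4 N, C_y = 611.1 N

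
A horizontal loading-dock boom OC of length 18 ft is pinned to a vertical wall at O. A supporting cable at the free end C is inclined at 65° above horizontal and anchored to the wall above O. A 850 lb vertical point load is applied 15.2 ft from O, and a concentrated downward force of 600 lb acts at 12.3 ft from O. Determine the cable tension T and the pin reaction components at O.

T = 1244 lb, O_x = 525.9 lb, O_y = 322.2 lb

ΣM about O: T·sin65°·18 − 850·15.2 − 600·12.3 = 0 → T = 20300/(18·0.906308) = 1244.36 ≈ 1244 lb.
ΣF_x = 0: O_x − T·cos65° = 0 → O_x = 1244.36 × 0.422618 = 525.9 lb.
ΣF_y = 0: O_y + T·sin65° − 850 − 600 = 0 → O_y = 1450 − 1244.36 × 0.906308 = 322.2 lb.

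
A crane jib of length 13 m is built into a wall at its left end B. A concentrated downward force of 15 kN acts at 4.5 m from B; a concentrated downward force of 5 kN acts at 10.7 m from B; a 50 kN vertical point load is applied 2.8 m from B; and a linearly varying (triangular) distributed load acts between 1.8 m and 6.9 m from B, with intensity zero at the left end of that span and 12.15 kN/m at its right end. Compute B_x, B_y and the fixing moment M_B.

B_x = 0, B_y = 101.0 kN, M_B = 422.1 kN·m

Resultant of the triangular load: ½ × 12.15 × 5.1 = 30.9825 kN, acting at 5.2 m from B (one-third of the span from the peak).
ΣF_x = 0: B_x = 0.
ΣF_y = 0: B_y − 15 − 5 − 50 − ½·12.15·5.1 = 0 → B_y = 101.0 kN.
ΣM about B: M_B − 15·4.5 − 5·10.7 − 50·2.8 − (½·12.15·5.1)·5.2 = 0 → M_B = 422.1 kN·m.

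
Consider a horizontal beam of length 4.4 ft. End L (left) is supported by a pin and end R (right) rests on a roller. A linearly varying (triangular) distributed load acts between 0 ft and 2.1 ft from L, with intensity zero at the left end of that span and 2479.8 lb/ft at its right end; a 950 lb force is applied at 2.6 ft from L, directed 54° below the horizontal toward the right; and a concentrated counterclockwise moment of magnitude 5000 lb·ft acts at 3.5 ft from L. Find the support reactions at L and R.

Resultant of the triangular load: ½ × 2479.8 × 2.1 = 2603.79 lb, acting at 1.4 ft from L (one-third of the span from the peak).
Moments about L: R_y·4.4 − (½·2479.8·2.1)·1.4 − 950·sin54°·2.6 + 5000 = 0 → R_y = 643.578/4.4 = 146.268 ≈ 146.3 lb.
ΣF_y = 0: L_y + 146.268 − ½·2479.8·2.1 − 950·sin54° = 0 → L_y = 3226 lb.
ΣF_x = 0: L_x + 950·cos54° = 0 → L_x = -558.4 lb.

L_x = -558.4 lb, L_y = 3226 lb, R_y = 146.3 lb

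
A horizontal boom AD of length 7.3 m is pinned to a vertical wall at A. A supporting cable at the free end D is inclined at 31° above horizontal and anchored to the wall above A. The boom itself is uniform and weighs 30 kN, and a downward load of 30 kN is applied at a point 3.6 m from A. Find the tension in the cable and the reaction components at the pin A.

ΣM about A: T·sin31°·7.3 − 30·3.65 − 30·3.6 = 0 → T = 217.5/(7.3·0.515038) = 57.8492 ≈ 57.85 kN.
ΣF_x = 0: A_x − T·cos31° = 0 → A_x = 57.8492 × 0.857167 = 49.59 kN.
ΣF_y = 0: A_y + T·sin31° − 30 − 30 = 0 → A_y = 60 − 57.8492 × 0.515038 = 30.21 kN.

T = 57.85 kN, A_x = 49.59 kN, A_y = 30.21 kN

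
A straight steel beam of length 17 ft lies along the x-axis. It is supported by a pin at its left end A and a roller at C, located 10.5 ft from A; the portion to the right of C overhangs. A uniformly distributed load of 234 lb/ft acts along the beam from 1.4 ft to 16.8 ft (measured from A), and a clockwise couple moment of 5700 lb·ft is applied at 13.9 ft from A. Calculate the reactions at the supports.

Resultant of the distributed load: 234 × 15.4 = 3603.6 lb at 9.1 ft from A.
Moments about A: C_y·10.5 − (234·15.4)·9.1 − 5700 = 0 → C_y = 38492.76/10.5 = 3665.98 ≈ 3666 lb.
ΣF_y = 0: A_y + 3665.98 − 234·15.4 = 0 → A_y = -62.38 lb.
ΣF_x = 0: no horizontal applied forces, so A_x = 0.

A_x = 0, A_y = -62.38 lb, C_y = 3666 lb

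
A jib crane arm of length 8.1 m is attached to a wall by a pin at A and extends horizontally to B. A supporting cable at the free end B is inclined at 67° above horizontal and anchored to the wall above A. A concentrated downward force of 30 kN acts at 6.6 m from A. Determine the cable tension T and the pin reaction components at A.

ΣM about A: T·sin67°·8.1 − 30·6.6 = 0 → T = 198/(8.1·0.920505) = 26.5555 ≈ 26.56 kN.
ΣF_x = 0: A_x − T·cos67° = 0 → A_x = 26.5555 × 0.390731 = 10.38 kN.
ΣF_y = 0: A_y + T·sin67° − 30 = 0 → A_y = 30 − 26.5555 × 0.920505 = 5.556 kN.

T = 26.56 kN, A_x = 10.38 kN, A_y = 5.556 kN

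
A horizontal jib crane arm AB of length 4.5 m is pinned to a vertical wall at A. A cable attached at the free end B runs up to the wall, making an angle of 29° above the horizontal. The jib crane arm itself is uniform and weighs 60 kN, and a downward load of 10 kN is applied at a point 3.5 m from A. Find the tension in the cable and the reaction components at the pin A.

ΣM about A: T·sin29°·4.5 − 60·2.25 − 10·3.5 = 0 → T = 170/(4.5·0.48481) = 77.9229 ≈ 77.92 kN.
ΣF_x = 0: A_x − T·cos29° = 0 → A_x = 77.9229 × 0.87462 = 68.15 kN.
ΣF_y = 0: A_y + T·sin29° − 60 − 10 = 0 → A_y = 70 − 77.9229 × 0.48481 = 32.22 kN.

T = 77.92 kN, A_x = 68.15 kN, A_y = 32.22 kN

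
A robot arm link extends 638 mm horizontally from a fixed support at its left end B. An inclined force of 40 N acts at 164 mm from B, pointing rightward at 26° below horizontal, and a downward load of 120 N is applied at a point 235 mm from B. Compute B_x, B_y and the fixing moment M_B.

B_x = -35.95 N, B_y = 137.5 N, M_B = 31080 N·mm

ΣF_x = 0: B_x + 40·cos26° = 0 → B_x = -35.95 N.
ΣF_y = 0: B_y − 40·sin26° − 120 = 0 → B_y = 137.5 N.
ΣM about B: M_B − 40·sin26°·164 − 120·235 = 0 → M_B = 31080 N·mm.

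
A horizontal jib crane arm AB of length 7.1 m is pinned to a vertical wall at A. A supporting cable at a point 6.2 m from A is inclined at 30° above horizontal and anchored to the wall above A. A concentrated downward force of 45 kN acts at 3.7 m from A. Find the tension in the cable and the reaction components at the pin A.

T = 53.71 kN, A_x = 46.51 kN, A_y = 18.15 kN

ΣM about A: T·sin30°·6.2 − 45·3.7 = 0 → T = 166.5/(6.2·0.5) = 53.7097 ≈ 53.71 kN.
ΣF_x = 0: A_x − T·cos30° = 0 → A_x = 53.7097 × 0.866025 = 46.51 kN.
ΣF_y = 0: A_y + T·sin30° − 45 = 0 → A_y = 45 − 53.7097 × 0.5 = 18.15 kN.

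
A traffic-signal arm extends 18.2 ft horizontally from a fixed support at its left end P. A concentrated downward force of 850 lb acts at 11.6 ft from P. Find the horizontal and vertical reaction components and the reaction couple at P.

P_x = 0, P_y = 850.0 lb, M_P = 9860 lb·ft

ΣF_x = 0: P_x = 0.
ΣF_y = 0: P_y − 850 = 0 → P_y = 850.0 lb.
ΣM about P: M_P − 850·11.6 = 0 → M_P = 9860 lb·ft.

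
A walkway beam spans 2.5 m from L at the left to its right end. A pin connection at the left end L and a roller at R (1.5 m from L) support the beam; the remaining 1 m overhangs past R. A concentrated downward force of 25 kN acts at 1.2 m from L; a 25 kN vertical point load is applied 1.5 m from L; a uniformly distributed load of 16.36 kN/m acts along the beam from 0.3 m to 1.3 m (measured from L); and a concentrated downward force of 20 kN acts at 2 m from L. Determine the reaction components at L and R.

L_x = 0, L_y = 5.968 kN, R_y = 80.39 kN

Resultant of the distributed load: 16.36 × 1 = 16.36 kN at 0.8 m from L.
Taking moments about L: R_y·1.5 − 25·1.2 − 25·1.5 − (16.36·1)·0.8 − 20·2 = 0 → R_y = 120.588/1.5 = 80.392 ≈ 80.39 kN.
ΣF_y = 0: L_y + 80.392 − 25 − 25 − 16.36·1 − 20 = 0 → L_y = 5.968 kN.
ΣF_x = 0: no horizontal applied forces, so L_x = 0.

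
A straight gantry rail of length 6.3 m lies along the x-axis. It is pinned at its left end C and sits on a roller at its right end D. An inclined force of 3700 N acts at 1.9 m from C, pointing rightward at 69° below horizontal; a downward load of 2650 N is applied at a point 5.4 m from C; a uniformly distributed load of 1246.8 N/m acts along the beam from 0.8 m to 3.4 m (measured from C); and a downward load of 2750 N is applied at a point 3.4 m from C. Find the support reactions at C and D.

Resultant of the distributed load: 1246.8 × 2.6 = 3241.68 N at 2.1 m from C.
ΣM about C: D_y·6.3 − 3700·sin69°·1.9 − 2650·5.4 − (1246.8·2.6)·2.1 − 2750·3.4 = 0 → D_y = 37030.6/6.3 = 5877.87 ≈ 5878 N.
ΣF_y = 0: C_y + 5877.87 − 3700·sin69° − 2650 − 1246.8·2.6 − 2750 = 0 → C_y = 6218 N.
ΣF_x = 0: C_x + 3700·cos69° = 0 → C_x = -1326 N.

C_x = -1326 N, C_y = 6218 N, D_y = 5878 N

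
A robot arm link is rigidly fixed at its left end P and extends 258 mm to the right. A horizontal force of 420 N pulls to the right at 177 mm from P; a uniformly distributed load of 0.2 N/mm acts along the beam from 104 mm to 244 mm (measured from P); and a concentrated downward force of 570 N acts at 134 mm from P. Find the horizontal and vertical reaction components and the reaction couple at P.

Resultant of the distributed load: 0.2 × 140 = 28 N at 174 mm from P.
ΣF_x = 0: P_x + 420 = 0 → P_x = -420.0 N.
ΣF_y = 0: P_y − 0.2·140 − 570 = 0 → P_y = 598.0 N.
ΣM about P: M_P − (0.2·140)·174 − 570·134 = 0 → M_P = 81250 N·mm.

P_x = -420.0 N, P_y = 598.0 N, M_P = 81250 N·mm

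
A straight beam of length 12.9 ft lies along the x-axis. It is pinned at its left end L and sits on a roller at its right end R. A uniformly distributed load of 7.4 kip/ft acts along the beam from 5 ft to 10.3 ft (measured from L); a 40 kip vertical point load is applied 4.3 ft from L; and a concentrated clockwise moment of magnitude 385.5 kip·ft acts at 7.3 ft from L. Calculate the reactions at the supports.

L_x = 0, L_y = 12.74 kip, R_y = 66.48 kip

Resultant of the distributed load: 7.4 × 5.3 = 39.22 kip at 7.65 ft from L.
ΣM about L: R_y·12.9 − (7.4·5.3)·7.65 − 40·4.3 − 385.5 = 0 → R_y = 857.533/12.9 = 66.4754 ≈ 66.48 kip.
ΣF_y = 0: L_y + 66.4754 − 7.4·5.3 − 40 = 0 → L_y = 12.74 kip.
ΣF_x = 0: no horizontal applied forces, so L_x = 0.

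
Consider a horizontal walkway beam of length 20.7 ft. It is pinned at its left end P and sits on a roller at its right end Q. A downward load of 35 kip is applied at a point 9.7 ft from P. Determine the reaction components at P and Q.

Taking moments about P: Q_y·20.7 − 35·9.7 = 0 → Q_y = 339.5/20.7 = 16.401 ≈ 16.40 kip.
ΣF_y = 0: P_y + 16.401 − 35 = 0 → P_y = 18.60 kip.
ΣF_x = 0: no horizontal applied forces, so P_x = 0.

P_x = 0, P_y = 18.60 kip, Q_y = 16.40 kip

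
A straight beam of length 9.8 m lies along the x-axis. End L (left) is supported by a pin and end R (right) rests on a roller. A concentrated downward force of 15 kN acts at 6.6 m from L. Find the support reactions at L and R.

Taking moments about L: R_y·9.8 − 15·6.6 = 0 → R_y = 99/9.8 = 10.102 ≈ 10.10 kN.
ΣF_y = 0: L_y + 10.102 − 15 = 0 → L_y = 4.898 kN.
ΣF_x = 0: no horizontal applied forces, so L_x = 0.

L_x = 0, L_y = 4.898 kN, R_y = 10.10 kN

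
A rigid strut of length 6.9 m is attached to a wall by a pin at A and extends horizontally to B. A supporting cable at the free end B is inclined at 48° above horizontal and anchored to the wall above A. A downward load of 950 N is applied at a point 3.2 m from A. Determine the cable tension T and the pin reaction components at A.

T = 592.9 N, A_x = 396.7 N, A_y = 509.4 N

ΣM about A: T·sin48°·6.9 − 950·3.2 = 0 → T = 3040/(6.9·0.743145) = 592.858 ≈ 592.9 N.
ΣF_x = 0: A_x − T·cos48° = 0 → A_x = 592.858 × 0.669131 = 396.7 N.
ΣF_y = 0: A_y + T·sin48° − 950 = 0 → A_y = 950 − 592.858 × 0.743145 = 509.4 N.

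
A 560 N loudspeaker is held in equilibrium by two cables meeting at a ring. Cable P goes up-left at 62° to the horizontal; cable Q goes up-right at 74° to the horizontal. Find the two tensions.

ΣF_x = 0: −T_P·cos62° + T_Q·cos74° = 0 → T_Q = 1.70322·T_P.
ΣF_y = 0: T_P·sin62° + T_Q·sin74° = 560.
Substitute: T_P·(0.882948 + 1.70322·0.961262) = 560 → T_P = 222.206 ≈ 222.2 N.
Then T_Q = 1.70322 × 222.206 = 378.5 N.

T_P = 222.2 N, T_Q = 378.5 N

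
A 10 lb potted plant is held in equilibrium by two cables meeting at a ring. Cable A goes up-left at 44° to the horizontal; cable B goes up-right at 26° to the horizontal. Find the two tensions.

ΣF_x = 0: −T_A·cos44° + T_B·cos26° = 0 → T_B = 0.800339·T_A.
ΣF_y = 0: T_A·sin44° + T_B·sin26° = 10.
Substitute: T_A·(0.694658 + 0.800339·0.438371) = 10 → T_A = 9.56477 ≈ 9.565 lb.
Then T_B = 0.800339 × 9.56477 = 7.655 lb.

T_A = 9.565 lb, T_B = 7.655 lb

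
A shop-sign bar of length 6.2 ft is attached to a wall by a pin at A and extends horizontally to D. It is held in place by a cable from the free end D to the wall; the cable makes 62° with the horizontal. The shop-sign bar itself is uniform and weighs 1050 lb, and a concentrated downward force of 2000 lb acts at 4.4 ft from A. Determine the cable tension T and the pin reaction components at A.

ΣM about A: T·sin62°·6.2 − 1050·3.1 − 2000·4.4 = 0 → T = 12055/(6.2·0.882948) = 2202.12 ≈ 2202 lb.
ΣF_x = 0: A_x − T·cos62° = 0 → A_x = 2202.12 × 0.469472 = 1034 lb.
ΣF_y = 0: A_y + T·sin62° − 1050 − 2000 = 0 → A_y = 3050 − 2202.12 × 0.882948 = 1106 lb.

T = 2202 lb, A_x = 1034 lb, A_y = 1106 lb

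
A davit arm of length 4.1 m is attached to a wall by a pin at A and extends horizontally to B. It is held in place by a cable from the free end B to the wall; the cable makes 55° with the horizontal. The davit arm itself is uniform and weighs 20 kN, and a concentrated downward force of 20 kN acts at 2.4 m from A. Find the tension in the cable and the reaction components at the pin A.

ΣM about A: T·sin55°·4.1 − 20·2.05 − 20·2.4 = 0 → T = 89/(4.1·0.819152) = 26.4997 ≈ 26.50 kN.
ΣF_x = 0: A_x − T·cos55° = 0 → A_x = 26.4997 × 0.573576 = 15.20 kN.
ΣF_y = 0: A_y + T·sin55° − 20 − 20 = 0 → A_y = 40 − 26.4997 × 0.819152 = 18.29 kN.

T = 26.50 kN, A_x = 15.20 kN, A_y = 18.29 kN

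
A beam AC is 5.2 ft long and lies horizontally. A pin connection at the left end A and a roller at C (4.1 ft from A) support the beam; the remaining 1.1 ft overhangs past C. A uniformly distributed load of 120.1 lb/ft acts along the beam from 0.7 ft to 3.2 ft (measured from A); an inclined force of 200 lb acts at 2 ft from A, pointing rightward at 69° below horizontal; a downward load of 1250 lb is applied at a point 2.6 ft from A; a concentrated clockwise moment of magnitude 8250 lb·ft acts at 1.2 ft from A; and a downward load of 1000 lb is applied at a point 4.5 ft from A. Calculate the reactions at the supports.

Resultant of the distributed load: 120.1 × 2.5 = 300.25 lb at 1.95 ft from A.
Taking moments about A: C_y·4.1 − (120.1·2.5)·1.95 − 200·sin69°·2 − 1250·2.6 − 8250 − 1000·4.5 = 0 → C_y = 16958.9/4.1 = 4136.32 ≈ 4136 lb.
ΣF_y = 0: A_y + 4136.32 − 120.1·2.5 − 200·sin69° − 1250 − 1000 = 0 → A_y = -1399 lb.
ΣF_x = 0: A_x + 200·cos69° = 0 → A_x = -71.67 lb.

A_x = -71.67 lb, A_y = -1399 lb, C_y = 4136 lb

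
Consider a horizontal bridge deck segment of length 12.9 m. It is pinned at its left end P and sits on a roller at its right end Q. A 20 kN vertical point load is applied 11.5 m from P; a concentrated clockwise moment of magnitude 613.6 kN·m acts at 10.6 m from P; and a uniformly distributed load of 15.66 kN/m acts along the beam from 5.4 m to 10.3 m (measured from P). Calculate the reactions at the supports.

Resultant of the distributed load: 15.66 × 4.9 = 76.734 kN at 7.85 m from P.
Taking moments about P: Q_y·12.9 − 20·11.5 − 613.6 − (15.66·4.9)·7.85 = 0 → Q_y = 1445.9619/12.9 = 112.09 ≈ 112.1 kN.
ΣF_y = 0: P_y + 112.09 − 20 − 15.66·4.9 = 0 → P_y = -15.36 kN.
ΣF_x = 0: no horizontal applied forces, so P_x = 0.

P_x = 0, P_y = -15.36 kN, Q_y = 112.1 kN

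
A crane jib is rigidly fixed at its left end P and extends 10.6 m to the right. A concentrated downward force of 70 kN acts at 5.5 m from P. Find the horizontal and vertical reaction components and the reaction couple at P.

P_x = 0, P_y = 70.00 kN, M_P = 385.0 kN·m

ΣF_x = 0: P_x = 0.
ΣF_y = 0: P_y − 70 = 0 → P_y = 70.00 kN.
ΣM about P: M_P − 70·5.5 = 0 → M_P = 385.0 kN·m.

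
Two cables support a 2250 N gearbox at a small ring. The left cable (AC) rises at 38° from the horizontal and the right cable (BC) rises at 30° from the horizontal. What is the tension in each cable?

T_AC = 2102 N, T_BC = 1912 N

ΣF_x = 0: −T_AC·cos38° + T_BC·cos30° = 0 → T_BC = 0.909916·T_AC.
ΣF_y = 0: T_AC·sin38° + T_BC·sin30° = 2250.
Substitute: T_AC·(0.615661 + 0.909916·0.5) = 2250 → T_AC = 2101.59 ≈ 2102 N.
Then T_BC = 0.909916 × 2101.59 = 1912 N.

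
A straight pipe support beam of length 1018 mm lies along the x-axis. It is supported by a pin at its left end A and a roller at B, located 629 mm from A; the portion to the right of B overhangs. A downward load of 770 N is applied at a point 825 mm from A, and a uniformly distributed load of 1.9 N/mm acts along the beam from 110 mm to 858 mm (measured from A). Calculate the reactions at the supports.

A_x = 0, A_y = 87.69 N, B_y = 2104 N

Resultant of the distributed load: 1.9 × 748 = 1421.2 N at 484 mm from A.
Taking moments about A: B_y·629 − 770·825 − (1.9·748)·484 = 0 → B_y = 1323110.8/629 = 2103.51 ≈ 2104 N.
ΣF_y = 0: A_y + 2103.51 − 770 − 1.9·748 = 0 → A_y = 87.69 N.
ΣF_x = 0: no horizontal applied forces, so A_x = 0.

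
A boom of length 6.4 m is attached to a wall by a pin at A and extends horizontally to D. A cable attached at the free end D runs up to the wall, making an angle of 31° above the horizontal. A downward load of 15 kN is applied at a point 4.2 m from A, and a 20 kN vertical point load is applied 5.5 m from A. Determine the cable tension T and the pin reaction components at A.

T = 52.48 kN, A_x = 44.99 kN, A_y = 7.969 kN

ΣM about A: T·sin31°·6.4 − 15·4.2 − 20·5.5 = 0 → T = 173/(6.4·0.515038) = 52.484 ≈ 52.48 kN.
ΣF_x = 0: A_x − T·cos31° = 0 → A_x = 52.484 × 0.857167 = 44.99 kN.
ΣF_y = 0: A_y + T·sin31° − 15 − 20 = 0 → A_y = 35 − 52.484 × 0.515038 = 7.969 kN.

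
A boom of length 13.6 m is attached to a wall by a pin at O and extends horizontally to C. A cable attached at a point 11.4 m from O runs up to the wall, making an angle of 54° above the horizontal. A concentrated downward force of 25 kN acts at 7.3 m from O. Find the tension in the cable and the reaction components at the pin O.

ΣM about O: T·sin54°·11.4 − 25·7.3 = 0 → T = 182.5/(11.4·0.809017) = 19.7879 ≈ 19.79 kN.
ΣF_x = 0: O_x − T·cos54° = 0 → O_x = 19.7879 × 0.587785 = 11.63 kN.
ΣF_y = 0: O_y + T·sin54° − 25 = 0 → O_y = 25 − 19.7879 × 0.809017 = 8.991 kN.

T = 19.79 kN, O_x = 11.63 kN, O_y = 8.991 kN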